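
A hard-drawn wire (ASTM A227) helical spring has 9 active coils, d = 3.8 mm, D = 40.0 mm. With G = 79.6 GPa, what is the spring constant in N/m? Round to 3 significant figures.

3600 N/m

k = Gd⁴/(8D³N_a) = (79.6×10³ × 3.8⁴) / (8 × 40.0³ × 9)
  = 1.65977e+07 / 4.608e+06 = 3.6019 N/mm = 3601.9 N/m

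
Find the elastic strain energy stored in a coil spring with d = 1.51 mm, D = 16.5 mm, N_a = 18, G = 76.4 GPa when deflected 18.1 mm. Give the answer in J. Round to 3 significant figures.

0.101 J

k = Gd⁴/(8D³N_a) = (76.4×10³)(1.51⁴)/(8·16.5³·18) = 0.61403 N/mm
U = ½kδ² = 0.5 × 0.61403 × 18.1² = 100.58 N·mm = 0.10058 J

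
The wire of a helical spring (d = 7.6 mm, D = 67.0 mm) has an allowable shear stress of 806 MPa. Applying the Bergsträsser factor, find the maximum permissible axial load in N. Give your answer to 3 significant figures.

C = D/d = 67.0/7.6 = 8.8158
K_B = (4C+2)/(4C−3) = 37.263/32.263 = 1.1550
τ_max = K·8FD/(πd³) → F_max = τ_allow·πd³/(8DK)
F_max = 806·π·7.6³/(8·67.0·1.1550) = 1.1115e+06/619.07 = 1795.5 N

1800 N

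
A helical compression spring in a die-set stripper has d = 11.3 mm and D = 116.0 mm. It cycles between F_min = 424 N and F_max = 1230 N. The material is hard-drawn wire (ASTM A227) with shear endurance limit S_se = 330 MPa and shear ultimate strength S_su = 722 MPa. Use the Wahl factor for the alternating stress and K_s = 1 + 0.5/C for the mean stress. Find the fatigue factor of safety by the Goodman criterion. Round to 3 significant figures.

1.88

C = D/d = 116.0/11.3 = 10.2655; K_W = (4C−1)/(4C−4)+0.615/C = 1.1409; K_s = 1+0.5/C = 1.0487
F_a = (F_max−F_min)/2 = 403 N; F_m = (F_max+F_min)/2 = 827 N
τ_a = K_W·8F_aD/(πd³) = 1.1409 × 82.503 = 94.124 MPa
τ_m = K_s·8F_mD/(πd³) = 1.0487 × 169.3 = 177.55 MPa
Goodman: 1/n_f = τ_a/S_se + τ_m/S_su = 94.124/330 + 177.55/722 = 0.28522 + 0.24592 = 0.53114
n_f = 1/0.53114 = 1.883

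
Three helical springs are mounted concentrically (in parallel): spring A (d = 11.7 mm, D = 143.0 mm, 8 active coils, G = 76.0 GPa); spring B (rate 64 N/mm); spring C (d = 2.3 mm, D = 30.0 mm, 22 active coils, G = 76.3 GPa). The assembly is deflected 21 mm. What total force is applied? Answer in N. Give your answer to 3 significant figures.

k_A = Gd⁴/(8D³N_a) = (76.0×10³)(11.7⁴)/(8·143.0³·8) = 7.6097 N/mm
k_C = Gd⁴/(8D³N_a) = (76.3×10³)(2.3⁴)/(8·30.0³·22) = 0.44932 N/mm
Parallel: k_eq = 7.6097 + 64 + 0.44932 = 72.059 N/mm
F = k_eq·δ = 72.059·21 = 1513.2 N

1510 N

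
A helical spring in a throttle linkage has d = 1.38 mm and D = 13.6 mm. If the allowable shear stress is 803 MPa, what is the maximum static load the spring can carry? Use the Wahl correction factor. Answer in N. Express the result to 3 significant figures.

C = D/d = 13.6/1.38 = 9.8551
K_W = (4C−1)/(4C−4) + 0.615/C = 38.420/35.420 + 0.0624 = 1.1471
τ_max = K·8FD/(πd³) → F_max = τ_allow·πd³/(8DK)
F_max = 803·π·1.38³/(8·13.6·1.1471) = 6629.8/124.8 = 53.122 N

53.1 N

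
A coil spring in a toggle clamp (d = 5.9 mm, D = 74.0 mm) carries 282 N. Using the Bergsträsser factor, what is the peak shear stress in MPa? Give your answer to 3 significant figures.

286 MPa

Spring index C = D/d = 74.0/5.9 = 12.5424
K_B = (4C+2)/(4C−3) = 52.169/47.169 = 1.1060
τ₀ = 8FD/(πd³) = 8·282·74.0/(π·5.9³) = 166944/645.22 = 258.74 MPa
τ_max = K·τ₀ = 1.1060 × 258.74 = 286.17 MPa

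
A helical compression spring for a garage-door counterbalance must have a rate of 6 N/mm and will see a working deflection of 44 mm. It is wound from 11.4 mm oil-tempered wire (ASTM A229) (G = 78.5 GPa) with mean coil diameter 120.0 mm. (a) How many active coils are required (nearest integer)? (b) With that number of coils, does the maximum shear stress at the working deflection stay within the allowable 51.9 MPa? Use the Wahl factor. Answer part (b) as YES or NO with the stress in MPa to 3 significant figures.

(a) 16 coils; (b) NO, τ_max = 61.9 MPa

N_a = Gd⁴/(8D³k) = (78.5×10³)(11.4⁴)/(8·120.0³·6) = 15.98 → N_a = 16
Actual rate k = Gd⁴/(8D³·16) = 5.9943 N/mm
Working load F = kδ = 5.9943·44 = 263.75 N
C = 120.0/11.4 = 10.5263; K_W = (4C−1)/(4C−4)+0.615/C = 1.1372
τ_max = K_W·8FD/(πd³) = 1.1372·54.399 = 61.861 MPa
τ_max > 51.9 MPa → exceeds allowable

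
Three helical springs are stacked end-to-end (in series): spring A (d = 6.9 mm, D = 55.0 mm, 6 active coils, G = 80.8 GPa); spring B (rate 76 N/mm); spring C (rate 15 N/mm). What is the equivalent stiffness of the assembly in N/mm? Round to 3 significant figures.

8.10 N/mm

k_A = Gd⁴/(8D³N_a) = (80.8×10³)(6.9⁴)/(8·55.0³·6) = 22.934 N/mm
Series: 1/k_eq = 1/22.934 + 1/76 + 1/15 = 0.12343; k_eq = 8.1019 N/mm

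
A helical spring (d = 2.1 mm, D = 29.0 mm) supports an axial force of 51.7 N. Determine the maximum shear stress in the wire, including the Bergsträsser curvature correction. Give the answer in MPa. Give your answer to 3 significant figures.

Spring index C = D/d = 29.0/2.1 = 13.8095
K_B = (4C+2)/(4C−3) = 57.238/52.238 = 1.0957
τ₀ = 8FD/(πd³) = 8·51.7·29.0/(π·2.1³) = 11994.4/29.094 = 412.26 MPa
τ_max = K·τ₀ = 1.0957 × 412.26 = 451.72 MPa

452 MPa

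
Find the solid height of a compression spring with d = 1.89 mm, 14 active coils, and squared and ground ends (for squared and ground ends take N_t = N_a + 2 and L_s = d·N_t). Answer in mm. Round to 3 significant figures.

30.2 mm

squared and ground ends: N_t = N_a + 2 = 14 + 2 = 16
L_s = d·N_t = 1.89 × 16 = 30.24 mm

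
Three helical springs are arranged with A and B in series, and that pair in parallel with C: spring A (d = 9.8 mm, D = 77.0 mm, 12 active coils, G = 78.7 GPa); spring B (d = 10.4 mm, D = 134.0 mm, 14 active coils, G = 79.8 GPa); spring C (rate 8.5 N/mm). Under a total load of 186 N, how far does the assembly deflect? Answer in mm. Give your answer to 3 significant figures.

16.4 mm

k_A = Gd⁴/(8D³N_a) = (78.7×10³)(9.8⁴)/(8·77.0³·12) = 16.563 N/mm
k_B = Gd⁴/(8D³N_a) = (79.8×10³)(10.4⁴)/(8·134.0³·14) = 3.4642 N/mm
Springs A,B series: k_AB = 1/(1/16.563+1/3.4642) = 2.865 N/mm; parallel with C: k_eq = 2.865+8.5 = 11.365 N/mm
δ = F/k_eq = 186/11.365 = 16.366 mm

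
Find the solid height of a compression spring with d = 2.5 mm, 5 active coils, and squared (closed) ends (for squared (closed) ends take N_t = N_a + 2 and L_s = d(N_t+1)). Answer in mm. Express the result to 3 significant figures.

squared (closed) ends: N_t = N_a + 2 = 5 + 2 = 7
L_s = d·(N_t+1) = 2.5 × 8 = 20 mm

20.0 mm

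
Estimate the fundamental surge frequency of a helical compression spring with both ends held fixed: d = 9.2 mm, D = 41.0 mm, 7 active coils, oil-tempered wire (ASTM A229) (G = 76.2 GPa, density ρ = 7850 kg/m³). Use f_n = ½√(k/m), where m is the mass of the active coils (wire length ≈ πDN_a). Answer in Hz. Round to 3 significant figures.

k = Gd⁴/(8D³N_a) = (76.2×10³)(9.2⁴)/(8·41.0³·7) = 141.44 N/mm = 1.4144e+05 N/m
Wire length L = πDN_a = π·41.0·7 = 901.64 mm
m = ρ·(πd²/4)·L = 7850 × 66.476×10⁻⁶ m² × 0.90164 m = 0.47051 kg
f_n = ½√(k/m) = 0.5·√(1.4144e+05/0.47051) = 0.5·√(3.0061e+05) = 274.14 Hz

274 Hz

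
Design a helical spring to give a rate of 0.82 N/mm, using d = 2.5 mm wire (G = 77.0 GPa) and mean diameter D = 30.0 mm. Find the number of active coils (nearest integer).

17

N_a = Gd⁴/(8D³k) = (77.0×10³ × 2.5⁴)/(8 × 30.0³ × 0.82)
    = 3.00781e+06 / 177120 = 16.98 → 17 coils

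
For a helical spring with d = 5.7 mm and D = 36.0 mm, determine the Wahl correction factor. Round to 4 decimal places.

C = D/d = 36.0/5.7 = 6.3158
K_W = (4C−1)/(4C−4) + 0.615/C = 24.263/21.263 + 0.0974 = 1.2385

1.2385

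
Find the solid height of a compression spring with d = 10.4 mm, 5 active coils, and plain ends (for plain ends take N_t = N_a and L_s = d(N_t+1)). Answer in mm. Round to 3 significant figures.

62.4 mm

plain ends: N_t = N_a = 5
L_s = d·(N_t+1) = 10.4 × 6 = 62.4 mm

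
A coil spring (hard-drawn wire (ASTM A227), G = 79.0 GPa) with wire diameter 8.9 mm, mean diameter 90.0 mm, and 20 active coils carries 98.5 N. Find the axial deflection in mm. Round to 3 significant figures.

k = Gd⁴/(8D³N_a) = (79.0×10³)(8.9⁴)/(8·90.0³·20) = 4.2495 N/mm
δ = F/k = 98.5 / 4.2495 = 23.179 mm

23.2 mm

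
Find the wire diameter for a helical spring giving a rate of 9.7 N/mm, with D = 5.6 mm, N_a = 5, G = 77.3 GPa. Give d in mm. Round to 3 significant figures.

d = (8D³N_a·k / G)^(1/4) = (8·5.6³·5·9.7 / (77.3×10³))^0.25
  = (0.88149)^0.25 = 0.9690 mm

0.969 mm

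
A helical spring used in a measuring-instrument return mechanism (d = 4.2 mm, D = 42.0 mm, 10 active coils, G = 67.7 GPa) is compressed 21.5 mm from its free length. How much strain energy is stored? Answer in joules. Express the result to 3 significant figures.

0.821 J

k = Gd⁴/(8D³N_a) = (67.7×10³)(4.2⁴)/(8·42.0³·10) = 3.5543 N/mm
U = ½kδ² = 0.5 × 3.5543 × 21.5² = 821.48 N·mm = 0.82148 J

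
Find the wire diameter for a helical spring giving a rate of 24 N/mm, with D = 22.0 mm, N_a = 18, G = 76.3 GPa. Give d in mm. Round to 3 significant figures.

d = (8D³N_a·k / G)^(1/4) = (8·22.0³·18·24 / (76.3×10³))^0.25
  = (482.3)^0.25 = 4.6863 mm

4.69 mm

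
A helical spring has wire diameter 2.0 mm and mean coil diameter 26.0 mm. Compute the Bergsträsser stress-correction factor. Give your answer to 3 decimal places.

C = D/d = 26.0/2.0 = 13.0000
K_B = (4C+2)/(4C−3) = 54.000/49.000 = 1.1020

1.102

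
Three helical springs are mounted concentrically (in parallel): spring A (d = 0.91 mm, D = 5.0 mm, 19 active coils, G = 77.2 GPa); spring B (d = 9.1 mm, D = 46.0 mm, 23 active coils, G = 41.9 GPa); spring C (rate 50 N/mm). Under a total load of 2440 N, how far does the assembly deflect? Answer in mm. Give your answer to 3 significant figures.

35.4 mm

k_A = Gd⁴/(8D³N_a) = (77.2×10³)(0.91⁴)/(8·5.0³·19) = 2.7863 N/mm
k_B = Gd⁴/(8D³N_a) = (41.9×10³)(9.1⁴)/(8·46.0³·23) = 16.043 N/mm
Parallel: k_eq = 2.7863 + 16.043 + 50 = 68.829 N/mm
δ = F/k_eq = 2440/68.829 = 35.45 mm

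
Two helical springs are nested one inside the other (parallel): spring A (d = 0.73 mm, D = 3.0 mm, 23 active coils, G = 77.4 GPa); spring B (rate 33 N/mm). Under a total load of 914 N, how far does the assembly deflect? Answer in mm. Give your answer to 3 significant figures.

k_A = Gd⁴/(8D³N_a) = (77.4×10³)(0.73⁴)/(8·3.0³·23) = 4.4244 N/mm
Parallel: k_eq = 4.4244 + 33 = 37.424 N/mm
δ = F/k_eq = 914/37.424 = 24.423 mm

24.4 mm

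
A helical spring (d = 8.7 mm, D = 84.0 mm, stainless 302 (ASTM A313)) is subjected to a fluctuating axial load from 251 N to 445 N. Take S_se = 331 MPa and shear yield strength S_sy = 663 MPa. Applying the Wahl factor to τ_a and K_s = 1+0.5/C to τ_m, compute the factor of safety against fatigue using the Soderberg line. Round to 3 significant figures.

C = D/d = 84.0/8.7 = 9.6552; K_W = (4C−1)/(4C−4)+0.615/C = 1.1503; K_s = 1+0.5/C = 1.0518
F_a = (F_max−F_min)/2 = 97 N; F_m = (F_max+F_min)/2 = 348 N
τ_a = K_W·8F_aD/(πd³) = 1.1503 × 31.509 = 36.246 MPa
τ_m = K_s·8F_mD/(πd³) = 1.0518 × 113.04 = 118.9 MPa
Soderberg: 1/n_f = τ_a/S_se + τ_m/S_sy = 36.246/331 + 118.9/663 = 0.10951 + 0.17933 = 0.28884
n_f = 1/0.28884 = 3.462

3.46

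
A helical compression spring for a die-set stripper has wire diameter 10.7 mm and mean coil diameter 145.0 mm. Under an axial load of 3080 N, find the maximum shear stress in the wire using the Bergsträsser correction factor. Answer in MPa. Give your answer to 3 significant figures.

1020 MPa

Spring index C = D/d = 145.0/10.7 = 13.5514
K_B = (4C+2)/(4C−3) = 56.206/51.206 = 1.0976
τ₀ = 8FD/(πd³) = 8·3080·145.0/(π·10.7³) = 3.5728e+06/3848.6 = 928.34 MPa
τ_max = K·τ₀ = 1.0976 × 928.34 = 1019 MPa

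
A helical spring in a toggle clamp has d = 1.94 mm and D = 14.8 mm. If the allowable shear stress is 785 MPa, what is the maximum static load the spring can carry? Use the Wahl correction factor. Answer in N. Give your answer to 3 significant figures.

127 N

C = D/d = 14.8/1.94 = 7.6289
K_W = (4C−1)/(4C−4) + 0.615/C = 29.515/26.515 + 0.0806 = 1.1938
τ_max = K·8FD/(πd³) → F_max = τ_allow·πd³/(8DK)
F_max = 785·π·1.94³/(8·14.8·1.1938) = 18006/141.34 = 127.4 N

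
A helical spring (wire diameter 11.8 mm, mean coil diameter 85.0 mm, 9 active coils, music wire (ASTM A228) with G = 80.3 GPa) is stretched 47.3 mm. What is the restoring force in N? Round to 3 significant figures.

k = Gd⁴/(8D³N_a) = (80.3×10³)(11.8⁴)/(8·85.0³·9) = 35.209 N/mm
F = k·δ = 35.209 × 47.3 = 1665.4 N

1670 N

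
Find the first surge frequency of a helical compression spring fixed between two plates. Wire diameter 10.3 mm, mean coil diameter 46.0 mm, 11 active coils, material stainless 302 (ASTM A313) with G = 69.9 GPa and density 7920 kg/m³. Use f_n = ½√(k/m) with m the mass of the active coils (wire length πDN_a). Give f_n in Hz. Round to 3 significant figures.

148 Hz

k = Gd⁴/(8D³N_a) = (69.9×10³)(10.3⁴)/(8·46.0³·11) = 91.848 N/mm = 91848 N/m
Wire length L = πDN_a = π·46.0·11 = 1589.6 mm
m = ρ·(πd²/4)·L = 7920 × 83.323×10⁻⁶ m² × 1.5896 m = 1.049 kg
f_n = ½√(k/m) = 0.5·√(91848/1.049) = 0.5·√(87555) = 147.95 Hz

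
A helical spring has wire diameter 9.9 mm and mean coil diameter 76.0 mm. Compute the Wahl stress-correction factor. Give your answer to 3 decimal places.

1.192

C = D/d = 76.0/9.9 = 7.6768
K_W = (4C−1)/(4C−4) + 0.615/C = 29.707/26.707 + 0.0801 = 1.1924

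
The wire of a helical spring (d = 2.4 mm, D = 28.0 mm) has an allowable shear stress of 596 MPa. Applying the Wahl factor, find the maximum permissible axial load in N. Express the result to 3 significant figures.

103 N

C = D/d = 28.0/2.4 = 11.6667
K_W = (4C−1)/(4C−4) + 0.615/C = 45.667/42.667 + 0.0527 = 1.1230
τ_max = K·8FD/(πd³) → F_max = τ_allow·πd³/(8DK)
F_max = 596·π·2.4³/(8·28.0·1.1230) = 25884/251.56 = 102.89 N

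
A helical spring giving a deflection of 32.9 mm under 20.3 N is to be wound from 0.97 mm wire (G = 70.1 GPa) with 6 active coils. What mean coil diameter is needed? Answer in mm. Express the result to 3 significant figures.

Required rate k = F/δ = 20.3/32.9 = 0.61702 N/mm
D = (Gd⁴/(8N_a·k))^(1/3) = (70.1×10³·0.97⁴/(8·6·0.61702))^(1/3)
  = (2095.38)^(1/3) = 12.7964 mm

12.8 mm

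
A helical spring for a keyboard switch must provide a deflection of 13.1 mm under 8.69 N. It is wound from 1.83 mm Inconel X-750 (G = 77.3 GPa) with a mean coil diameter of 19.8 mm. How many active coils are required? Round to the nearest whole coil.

21

Required rate k = F/δ = 8.69/13.1 = 0.66336 N/mm
N_a = Gd⁴/(8D³k) = (77.3×10³ × 1.83⁴)/(8 × 19.8³ × 0.66336)
    = 866930 / 41194 = 21.05 → 21 coils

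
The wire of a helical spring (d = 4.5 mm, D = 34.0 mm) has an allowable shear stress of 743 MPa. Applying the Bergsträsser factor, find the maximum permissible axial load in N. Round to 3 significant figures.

661 N

C = D/d = 34.0/4.5 = 7.5556
K_B = (4C+2)/(4C−3) = 32.222/27.222 = 1.1837
τ_max = K·8FD/(πd³) → F_max = τ_allow·πd³/(8DK)
F_max = 743·π·4.5³/(8·34.0·1.1837) = 2.127e+05/321.96 = 660.66 N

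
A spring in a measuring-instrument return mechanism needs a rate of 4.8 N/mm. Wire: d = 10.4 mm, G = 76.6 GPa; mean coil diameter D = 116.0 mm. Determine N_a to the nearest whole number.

N_a = Gd⁴/(8D³k) = (76.6×10³ × 10.4⁴)/(8 × 116.0³ × 4.8)
    = 8.96112e+08 / 5.99384e+07 = 14.95 → 15 coils

15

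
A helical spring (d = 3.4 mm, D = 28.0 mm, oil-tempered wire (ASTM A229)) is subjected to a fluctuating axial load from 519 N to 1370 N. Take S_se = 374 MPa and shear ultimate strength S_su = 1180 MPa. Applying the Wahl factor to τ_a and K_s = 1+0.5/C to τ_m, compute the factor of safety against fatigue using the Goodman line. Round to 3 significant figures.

C = D/d = 28.0/3.4 = 8.2353; K_W = (4C−1)/(4C−4)+0.615/C = 1.1783; K_s = 1+0.5/C = 1.0607
F_a = (F_max−F_min)/2 = 425.5 N; F_m = (F_max+F_min)/2 = 944.5 N
τ_a = K_W·8F_aD/(πd³) = 1.1783 × 771.9 = 909.56 MPa
τ_m = K_s·8F_mD/(πd³) = 1.0607 × 1713.4 = 1817.4 MPa
Goodman: 1/n_f = τ_a/S_se + τ_m/S_su = 909.56/374 + 1817.4/1180 = 2.43197 + 1.54021 = 3.9722
n_f = 1/3.9722 = 0.2518

0.252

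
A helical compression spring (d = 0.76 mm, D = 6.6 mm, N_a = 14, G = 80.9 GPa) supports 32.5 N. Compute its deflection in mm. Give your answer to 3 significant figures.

k = Gd⁴/(8D³N_a) = (80.9×10³)(0.76⁴)/(8·6.6³·14) = 0.83821 N/mm
δ = F/k = 32.5 / 0.83821 = 38.773 mm

38.8 mm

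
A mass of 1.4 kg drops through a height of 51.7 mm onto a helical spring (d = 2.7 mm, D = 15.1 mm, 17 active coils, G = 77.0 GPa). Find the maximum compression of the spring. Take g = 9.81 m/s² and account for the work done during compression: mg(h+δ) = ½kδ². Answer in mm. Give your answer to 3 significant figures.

k = Gd⁴/(8D³N_a) = (77.0×10³)(2.7⁴)/(8·15.1³·17) = 8.7393 N/mm
W = mg = 1.4 × 9.81 = 13.734 N
½kδ² − Wδ − Wh = 0 → δ = (W + √(W² + 2kWh))/k
δ = (13.734 + √(188.62 + 12410.6))/8.7393 = (13.734 + 112.25)/8.7393 = 14.415 mm

14.4 mm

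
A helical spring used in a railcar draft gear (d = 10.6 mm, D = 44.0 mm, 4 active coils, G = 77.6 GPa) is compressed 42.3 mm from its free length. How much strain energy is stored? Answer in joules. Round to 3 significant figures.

322 J

k = Gd⁴/(8D³N_a) = (77.6×10³)(10.6⁴)/(8·44.0³·4) = 359.4 N/mm
U = ½kδ² = 0.5 × 359.4 × 42.3² = 3.2153e+05 N·mm = 321.53 J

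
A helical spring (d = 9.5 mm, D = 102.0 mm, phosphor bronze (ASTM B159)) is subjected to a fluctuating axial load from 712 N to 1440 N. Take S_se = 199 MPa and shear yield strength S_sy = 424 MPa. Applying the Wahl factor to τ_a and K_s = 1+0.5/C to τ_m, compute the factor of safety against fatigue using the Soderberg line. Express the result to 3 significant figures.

C = D/d = 102.0/9.5 = 10.7368; K_W = (4C−1)/(4C−4)+0.615/C = 1.1343; K_s = 1+0.5/C = 1.0466
F_a = (F_max−F_min)/2 = 364 N; F_m = (F_max+F_min)/2 = 1076 N
τ_a = K_W·8F_aD/(πd³) = 1.1343 × 110.27 = 125.08 MPa
τ_m = K_s·8F_mD/(πd³) = 1.0466 × 325.97 = 341.15 MPa
Soderberg: 1/n_f = τ_a/S_se + τ_m/S_sy = 125.08/199 + 341.15/424 = 0.62856 + 0.80461 = 1.4332
n_f = 1/1.4332 = 0.6978

0.698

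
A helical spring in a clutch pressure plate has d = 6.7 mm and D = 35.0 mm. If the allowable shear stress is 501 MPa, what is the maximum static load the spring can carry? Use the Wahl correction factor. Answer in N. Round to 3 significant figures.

C = D/d = 35.0/6.7 = 5.2239
K_W = (4C−1)/(4C−4) + 0.615/C = 19.896/16.896 + 0.1177 = 1.2953
τ_max = K·8FD/(πd³) → F_max = τ_allow·πd³/(8DK)
F_max = 501·π·6.7³/(8·35.0·1.2953) = 4.7338e+05/362.68 = 1305.2 N

1310 N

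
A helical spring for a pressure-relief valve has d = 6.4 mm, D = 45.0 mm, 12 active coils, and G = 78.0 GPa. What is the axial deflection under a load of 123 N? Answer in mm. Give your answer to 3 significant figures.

k = Gd⁴/(8D³N_a) = (78.0×10³)(6.4⁴)/(8·45.0³·12) = 14.959 N/mm
δ = F/k = 123 / 14.959 = 8.2224 mm

8.22 mm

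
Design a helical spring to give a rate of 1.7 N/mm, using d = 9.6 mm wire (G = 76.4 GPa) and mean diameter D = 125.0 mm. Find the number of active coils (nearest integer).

N_a = Gd⁴/(8D³k) = (76.4×10³ × 9.6⁴)/(8 × 125.0³ × 1.7)
    = 6.48901e+08 / 2.65625e+07 = 24.43 → 24 coils

24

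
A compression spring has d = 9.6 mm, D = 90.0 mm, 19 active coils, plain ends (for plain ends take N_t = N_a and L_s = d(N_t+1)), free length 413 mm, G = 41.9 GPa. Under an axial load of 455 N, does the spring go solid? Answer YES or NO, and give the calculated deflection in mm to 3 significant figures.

NO, δ = 142 mm

k = Gd⁴/(8D³N_a) = (41.9×10³)(9.6⁴)/(8·90.0³·19) = 3.2116 N/mm
N_t = 19; L_s = 9.6·20 = 192 mm; δ_solid = L₀ − L_s = 413 − 192 = 221 mm
δ = F/k = 455/3.2116 = 141.67 mm
δ < δ_solid → spring does not go solid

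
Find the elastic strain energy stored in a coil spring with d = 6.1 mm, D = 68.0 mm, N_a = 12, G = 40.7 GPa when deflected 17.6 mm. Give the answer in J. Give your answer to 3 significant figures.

0.289 J

k = Gd⁴/(8D³N_a) = (40.7×10³)(6.1⁴)/(8·68.0³·12) = 1.8669 N/mm
U = ½kδ² = 0.5 × 1.8669 × 17.6² = 289.14 N·mm = 0.28914 J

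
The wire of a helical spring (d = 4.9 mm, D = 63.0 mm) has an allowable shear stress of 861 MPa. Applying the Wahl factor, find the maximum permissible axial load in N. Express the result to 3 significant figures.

568 N

C = D/d = 63.0/4.9 = 12.8571
K_W = (4C−1)/(4C−4) + 0.615/C = 50.429/47.429 + 0.0478 = 1.1111
τ_max = K·8FD/(πd³) → F_max = τ_allow·πd³/(8DK)
F_max = 861·π·4.9³/(8·63.0·1.1111) = 3.1823e+05/559.99 = 568.28 N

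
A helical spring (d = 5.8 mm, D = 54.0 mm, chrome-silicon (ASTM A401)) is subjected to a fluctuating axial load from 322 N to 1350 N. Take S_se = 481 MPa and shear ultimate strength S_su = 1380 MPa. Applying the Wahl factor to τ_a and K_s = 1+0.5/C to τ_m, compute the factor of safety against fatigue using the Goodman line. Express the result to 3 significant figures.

0.757

C = D/d = 54.0/5.8 = 9.3103; K_W = (4C−1)/(4C−4)+0.615/C = 1.1563; K_s = 1+0.5/C = 1.0537
F_a = (F_max−F_min)/2 = 514 N; F_m = (F_max+F_min)/2 = 836 N
τ_a = K_W·8F_aD/(πd³) = 1.1563 × 362.25 = 418.88 MPa
τ_m = K_s·8F_mD/(πd³) = 1.0537 × 589.19 = 620.83 MPa
Goodman: 1/n_f = τ_a/S_se + τ_m/S_su = 418.88/481 + 620.83/1380 = 0.87084 + 0.44988 = 1.3207
n_f = 1/1.3207 = 0.7572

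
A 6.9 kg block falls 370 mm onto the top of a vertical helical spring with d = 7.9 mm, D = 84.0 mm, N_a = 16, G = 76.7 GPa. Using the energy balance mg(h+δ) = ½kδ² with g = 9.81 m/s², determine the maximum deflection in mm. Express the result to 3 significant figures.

k = Gd⁴/(8D³N_a) = (76.7×10³)(7.9⁴)/(8·84.0³·16) = 3.9378 N/mm
W = mg = 6.9 × 9.81 = 67.689 N
½kδ² − Wδ − Wh = 0 → δ = (W + √(W² + 2kWh))/k
δ = (67.689 + √(4581.8 + 197245))/3.9378 = (67.689 + 449.25)/3.9378 = 131.28 mm

131 mm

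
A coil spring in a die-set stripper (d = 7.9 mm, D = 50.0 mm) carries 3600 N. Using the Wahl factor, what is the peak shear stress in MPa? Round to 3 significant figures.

Spring index C = D/d = 50.0/7.9 = 6.3291
K_W = (4C−1)/(4C−4) + 0.615/C = 24.316/21.316 + 0.0972 = 1.2379
τ₀ = 8FD/(πd³) = 8·3600·50.0/(π·7.9³) = 1.44e+06/1548.9 = 929.68 MPa
τ_max = K·τ₀ = 1.2379 × 929.68 = 1150.9 MPa

1150 MPa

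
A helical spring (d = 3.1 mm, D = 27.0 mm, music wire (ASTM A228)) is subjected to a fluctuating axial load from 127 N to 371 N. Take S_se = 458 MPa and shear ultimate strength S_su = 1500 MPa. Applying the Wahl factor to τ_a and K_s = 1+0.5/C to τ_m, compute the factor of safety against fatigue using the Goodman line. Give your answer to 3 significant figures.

C = D/d = 27.0/3.1 = 8.7097; K_W = (4C−1)/(4C−4)+0.615/C = 1.1679; K_s = 1+0.5/C = 1.0574
F_a = (F_max−F_min)/2 = 122 N; F_m = (F_max+F_min)/2 = 249 N
τ_a = K_W·8F_aD/(πd³) = 1.1679 × 281.56 = 328.84 MPa
τ_m = K_s·8F_mD/(πd³) = 1.0574 × 574.67 = 607.66 MPa
Goodman: 1/n_f = τ_a/S_se + τ_m/S_su = 328.84/458 + 607.66/1500 = 0.71799 + 0.40511 = 1.1231
n_f = 1/1.1231 = 0.8904

0.890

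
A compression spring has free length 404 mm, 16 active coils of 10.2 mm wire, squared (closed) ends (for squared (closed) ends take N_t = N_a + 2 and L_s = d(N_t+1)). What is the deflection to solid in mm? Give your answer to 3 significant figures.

N_t = 18; L_s = 10.2·19 = 193.8 mm
δ_solid = L₀ − L_s = 404 − 193.8 = 210.2 mm

210 mm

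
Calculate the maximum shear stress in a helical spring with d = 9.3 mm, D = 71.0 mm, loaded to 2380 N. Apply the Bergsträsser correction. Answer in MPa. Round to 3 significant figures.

Spring index C = D/d = 71.0/9.3 = 7.6344
K_B = (4C+2)/(4C−3) = 32.538/27.538 = 1.1816
τ₀ = 8FD/(πd³) = 8·2380·71.0/(π·9.3³) = 1.35184e+06/2527 = 534.97 MPa
τ_max = K·τ₀ = 1.1816 × 534.97 = 632.1 MPa

632 MPa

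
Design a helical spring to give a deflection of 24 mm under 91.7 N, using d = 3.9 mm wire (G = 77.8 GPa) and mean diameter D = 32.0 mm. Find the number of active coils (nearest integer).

Required rate k = F/δ = 91.7/24 = 3.8208 N/mm
N_a = Gd⁴/(8D³k) = (77.8×10³ × 3.9⁴)/(8 × 32.0³ × 3.8208)
    = 1.79986e+07 / 1.00161e+06 = 17.97 → 18 coils

18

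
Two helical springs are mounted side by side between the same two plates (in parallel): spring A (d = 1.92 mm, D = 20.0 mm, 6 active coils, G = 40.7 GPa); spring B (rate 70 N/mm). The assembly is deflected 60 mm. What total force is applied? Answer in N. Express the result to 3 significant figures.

4290 N

k_A = Gd⁴/(8D³N_a) = (40.7×10³)(1.92⁴)/(8·20.0³·6) = 1.4404 N/mm
Parallel: k_eq = 1.4404 + 70 = 71.44 N/mm
F = k_eq·δ = 71.44·60 = 4286.4 N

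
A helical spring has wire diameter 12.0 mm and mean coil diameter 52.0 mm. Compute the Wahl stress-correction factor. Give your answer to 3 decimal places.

C = D/d = 52.0/12.0 = 4.3333
K_W = (4C−1)/(4C−4) + 0.615/C = 16.333/13.333 + 0.1419 = 1.3669

1.367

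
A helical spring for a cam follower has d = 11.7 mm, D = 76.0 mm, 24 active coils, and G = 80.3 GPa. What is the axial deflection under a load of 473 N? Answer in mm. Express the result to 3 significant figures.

k = Gd⁴/(8D³N_a) = (80.3×10³)(11.7⁴)/(8·76.0³·24) = 17.853 N/mm
δ = F/k = 473 / 17.853 = 26.494 mm

26.5 mm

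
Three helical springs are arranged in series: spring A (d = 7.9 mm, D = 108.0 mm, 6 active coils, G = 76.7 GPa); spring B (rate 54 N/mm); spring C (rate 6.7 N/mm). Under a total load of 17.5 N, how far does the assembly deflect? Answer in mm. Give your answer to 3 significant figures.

k_A = Gd⁴/(8D³N_a) = (76.7×10³)(7.9⁴)/(8·108.0³·6) = 4.9407 N/mm
Series: 1/k_eq = 1/4.9407 + 1/54 + 1/6.7 = 0.37017; k_eq = 2.7015 N/mm
δ = F/k_eq = 17.5/2.7015 = 6.478 mm

6.48 mm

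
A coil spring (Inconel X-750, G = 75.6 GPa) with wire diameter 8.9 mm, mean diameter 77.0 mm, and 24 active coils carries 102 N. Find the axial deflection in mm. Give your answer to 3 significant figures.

k = Gd⁴/(8D³N_a) = (75.6×10³)(8.9⁴)/(8·77.0³·24) = 5.4114 N/mm
δ = F/k = 102 / 5.4114 = 18.849 mm

18.8 mm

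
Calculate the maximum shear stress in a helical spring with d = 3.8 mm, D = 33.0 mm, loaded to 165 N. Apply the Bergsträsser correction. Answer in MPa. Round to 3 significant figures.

292 MPa

Spring index C = D/d = 33.0/3.8 = 8.6842
K_B = (4C+2)/(4C−3) = 36.737/31.737 = 1.1575
τ₀ = 8FD/(πd³) = 8·165·33.0/(π·3.8³) = 43560/172.39 = 252.69 MPa
τ_max = K·τ₀ = 1.1575 × 252.69 = 292.5 MPa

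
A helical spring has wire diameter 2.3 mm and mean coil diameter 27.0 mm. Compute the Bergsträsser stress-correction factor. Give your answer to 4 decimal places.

1.1137

C = D/d = 27.0/2.3 = 11.7391
K_B = (4C+2)/(4C−3) = 48.957/43.957 = 1.1137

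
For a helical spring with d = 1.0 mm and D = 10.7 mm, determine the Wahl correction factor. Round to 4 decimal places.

C = D/d = 10.7/1.0 = 10.7000
K_W = (4C−1)/(4C−4) + 0.615/C = 41.800/38.800 + 0.0575 = 1.1348

1.1348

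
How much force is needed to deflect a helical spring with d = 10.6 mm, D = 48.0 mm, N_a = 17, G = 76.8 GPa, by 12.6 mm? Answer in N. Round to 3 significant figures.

k = Gd⁴/(8D³N_a) = (76.8×10³)(10.6⁴)/(8·48.0³·17) = 64.465 N/mm
F = k·δ = 64.465 × 12.6 = 812.26 N

812 N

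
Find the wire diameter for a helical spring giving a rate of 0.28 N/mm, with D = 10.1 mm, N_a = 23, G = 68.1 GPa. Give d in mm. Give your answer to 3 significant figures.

0.940 mm

d = (8D³N_a·k / G)^(1/4) = (8·10.1³·23·0.28 / (68.1×10³))^0.25
  = (0.77946)^0.25 = 0.9396 mm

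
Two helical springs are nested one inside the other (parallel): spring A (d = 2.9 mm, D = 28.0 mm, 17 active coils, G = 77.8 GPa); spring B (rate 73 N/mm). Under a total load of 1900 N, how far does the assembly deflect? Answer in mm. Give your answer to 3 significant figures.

25.4 mm

k_A = Gd⁴/(8D³N_a) = (77.8×10³)(2.9⁴)/(8·28.0³·17) = 1.8431 N/mm
Parallel: k_eq = 1.8431 + 73 = 74.843 N/mm
δ = F/k_eq = 1900/74.843 = 25.386 mm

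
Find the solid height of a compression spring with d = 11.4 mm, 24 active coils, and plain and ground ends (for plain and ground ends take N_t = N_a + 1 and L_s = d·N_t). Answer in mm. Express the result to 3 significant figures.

285 mm

plain and ground ends: N_t = N_a + 1 = 24 + 1 = 25
L_s = d·N_t = 11.4 × 25 = 285 mm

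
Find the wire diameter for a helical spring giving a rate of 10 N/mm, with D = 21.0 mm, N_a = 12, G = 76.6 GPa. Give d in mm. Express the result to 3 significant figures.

3.28 mm

d = (8D³N_a·k / G)^(1/4) = (8·21.0³·12·10 / (76.6×10³))^0.25
  = (116.06)^0.25 = 3.2823 mm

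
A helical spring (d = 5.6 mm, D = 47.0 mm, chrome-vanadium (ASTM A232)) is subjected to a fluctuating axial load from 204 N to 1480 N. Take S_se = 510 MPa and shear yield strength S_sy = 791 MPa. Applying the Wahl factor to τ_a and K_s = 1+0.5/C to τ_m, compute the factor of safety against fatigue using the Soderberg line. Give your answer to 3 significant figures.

0.565

C = D/d = 47.0/5.6 = 8.3929; K_W = (4C−1)/(4C−4)+0.615/C = 1.1747; K_s = 1+0.5/C = 1.0596
F_a = (F_max−F_min)/2 = 638 N; F_m = (F_max+F_min)/2 = 842 N
τ_a = K_W·8F_aD/(πd³) = 1.1747 × 434.81 = 510.78 MPa
τ_m = K_s·8F_mD/(πd³) = 1.0596 × 573.83 = 608.02 MPa
Soderberg: 1/n_f = τ_a/S_se + τ_m/S_sy = 510.78/510 + 608.02/791 = 1.00152 + 0.76867 = 1.7702
n_f = 1/1.7702 = 0.5649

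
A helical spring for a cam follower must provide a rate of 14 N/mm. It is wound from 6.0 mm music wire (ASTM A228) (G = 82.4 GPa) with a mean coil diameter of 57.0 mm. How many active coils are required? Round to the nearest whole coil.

5

N_a = Gd⁴/(8D³k) = (82.4×10³ × 6.0⁴)/(8 × 57.0³ × 14)
    = 1.0679e+08 / 2.07416e+07 = 5.149 → 5 coils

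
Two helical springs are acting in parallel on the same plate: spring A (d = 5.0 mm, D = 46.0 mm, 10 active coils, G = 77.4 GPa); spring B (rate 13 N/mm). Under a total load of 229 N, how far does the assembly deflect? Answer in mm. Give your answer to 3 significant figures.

11.9 mm

k_A = Gd⁴/(8D³N_a) = (77.4×10³)(5.0⁴)/(8·46.0³·10) = 6.2124 N/mm
Parallel: k_eq = 6.2124 + 13 = 19.212 N/mm
δ = F/k_eq = 229/19.212 = 11.919 mm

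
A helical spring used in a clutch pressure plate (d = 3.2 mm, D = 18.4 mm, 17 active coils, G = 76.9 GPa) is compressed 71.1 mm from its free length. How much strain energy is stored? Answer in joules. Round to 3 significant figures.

k = Gd⁴/(8D³N_a) = (76.9×10³)(3.2⁴)/(8·18.4³·17) = 9.5177 N/mm
U = ½kδ² = 0.5 × 9.5177 × 71.1² = 24057 N·mm = 24.057 J

24.1 J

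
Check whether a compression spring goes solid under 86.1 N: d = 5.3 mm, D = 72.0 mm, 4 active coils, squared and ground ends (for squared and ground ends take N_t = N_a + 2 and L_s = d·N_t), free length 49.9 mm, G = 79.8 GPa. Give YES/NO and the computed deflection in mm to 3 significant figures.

k = Gd⁴/(8D³N_a) = (79.8×10³)(5.3⁴)/(8·72.0³·4) = 5.2718 N/mm
N_t = 6; L_s = 5.3·6 = 31.8 mm; δ_solid = L₀ − L_s = 49.9 − 31.8 = 18.1 mm
δ = F/k = 86.1/5.2718 = 16.332 mm
δ < δ_solid → spring does not go solid

NO, δ = 16.3 mm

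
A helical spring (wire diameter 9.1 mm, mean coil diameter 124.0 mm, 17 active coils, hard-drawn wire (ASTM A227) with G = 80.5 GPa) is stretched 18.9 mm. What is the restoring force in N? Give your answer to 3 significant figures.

40.2 N

k = Gd⁴/(8D³N_a) = (80.5×10³)(9.1⁴)/(8·124.0³·17) = 2.1289 N/mm
F = k·δ = 2.1289 × 18.9 = 40.236 N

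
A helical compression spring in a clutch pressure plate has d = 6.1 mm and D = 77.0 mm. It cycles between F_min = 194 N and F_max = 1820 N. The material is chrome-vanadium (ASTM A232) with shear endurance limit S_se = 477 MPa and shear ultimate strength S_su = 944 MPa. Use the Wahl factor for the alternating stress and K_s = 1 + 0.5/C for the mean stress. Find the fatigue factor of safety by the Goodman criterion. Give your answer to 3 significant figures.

0.385

C = D/d = 77.0/6.1 = 12.6230; K_W = (4C−1)/(4C−4)+0.615/C = 1.1132; K_s = 1+0.5/C = 1.0396
F_a = (F_max−F_min)/2 = 813 N; F_m = (F_max+F_min)/2 = 1007 N
τ_a = K_W·8F_aD/(πd³) = 1.1132 × 702.31 = 781.85 MPa
τ_m = K_s·8F_mD/(πd³) = 1.0396 × 869.9 = 904.36 MPa
Goodman: 1/n_f = τ_a/S_se + τ_m/S_su = 781.85/477 + 904.36/944 = 1.63910 + 0.95801 = 2.5971
n_f = 1/2.5971 = 0.385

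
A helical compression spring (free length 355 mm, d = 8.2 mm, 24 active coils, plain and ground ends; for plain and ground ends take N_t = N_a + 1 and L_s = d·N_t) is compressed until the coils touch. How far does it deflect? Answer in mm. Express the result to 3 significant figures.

150 mm

N_t = 25; L_s = 8.2·25 = 205 mm
δ_solid = L₀ − L_s = 355 − 205 = 150 mm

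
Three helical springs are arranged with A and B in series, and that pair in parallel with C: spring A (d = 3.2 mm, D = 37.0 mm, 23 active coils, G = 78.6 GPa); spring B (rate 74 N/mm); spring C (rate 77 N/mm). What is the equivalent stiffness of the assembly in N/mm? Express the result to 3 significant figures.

77.9 N/mm

k_A = Gd⁴/(8D³N_a) = (78.6×10³)(3.2⁴)/(8·37.0³·23) = 0.8843 N/mm
Springs A,B series: k_AB = 1/(1/0.8843+1/74) = 0.87386 N/mm; parallel with C: k_eq = 0.87386+77 = 77.874 N/mm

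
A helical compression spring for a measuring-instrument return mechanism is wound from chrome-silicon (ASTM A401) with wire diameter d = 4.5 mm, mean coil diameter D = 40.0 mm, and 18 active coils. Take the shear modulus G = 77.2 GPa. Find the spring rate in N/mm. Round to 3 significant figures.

k = Gd⁴/(8D³N_a) = (77.2×10³ × 4.5⁴) / (8 × 40.0³ × 18)
  = 3.16568e+07 / 9.216e+06 = 3.435 N/mm

3.43 N/mm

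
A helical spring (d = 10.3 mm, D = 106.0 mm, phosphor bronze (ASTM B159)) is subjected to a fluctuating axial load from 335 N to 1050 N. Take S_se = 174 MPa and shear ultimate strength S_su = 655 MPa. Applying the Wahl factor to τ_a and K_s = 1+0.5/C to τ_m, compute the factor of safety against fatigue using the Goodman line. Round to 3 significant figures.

1.17

C = D/d = 106.0/10.3 = 10.2913; K_W = (4C−1)/(4C−4)+0.615/C = 1.1405; K_s = 1+0.5/C = 1.0486
F_a = (F_max−F_min)/2 = 357.5 N; F_m = (F_max+F_min)/2 = 692.5 N
τ_a = K_W·8F_aD/(πd³) = 1.1405 × 88.31 = 100.72 MPa
τ_m = K_s·8F_mD/(πd³) = 1.0486 × 171.06 = 179.37 MPa
Goodman: 1/n_f = τ_a/S_se + τ_m/S_su = 100.72/174 + 179.37/655 = 0.57883 + 0.27385 = 0.85268
n_f = 1/0.85268 = 1.173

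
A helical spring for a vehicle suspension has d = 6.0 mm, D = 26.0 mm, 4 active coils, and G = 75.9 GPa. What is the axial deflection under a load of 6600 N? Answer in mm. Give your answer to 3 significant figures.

37.7 mm

k = Gd⁴/(8D³N_a) = (75.9×10³)(6.0⁴)/(8·26.0³·4) = 174.89 N/mm
δ = F/k = 6600 / 174.89 = 37.737 mm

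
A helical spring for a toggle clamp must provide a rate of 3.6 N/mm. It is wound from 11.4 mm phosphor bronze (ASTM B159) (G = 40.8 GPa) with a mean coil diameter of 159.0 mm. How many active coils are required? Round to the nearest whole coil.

N_a = Gd⁴/(8D³k) = (40.8×10³ × 11.4⁴)/(8 × 159.0³ × 3.6)
    = 6.89096e+08 / 1.15767e+08 = 5.952 → 6 coils

6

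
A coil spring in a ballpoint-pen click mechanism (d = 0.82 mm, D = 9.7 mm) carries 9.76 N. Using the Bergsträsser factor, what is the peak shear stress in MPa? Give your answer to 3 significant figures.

487 MPa

Spring index C = D/d = 9.7/0.82 = 11.8293
K_B = (4C+2)/(4C−3) = 49.317/44.317 = 1.1128
τ₀ = 8FD/(πd³) = 8·9.76·9.7/(π·0.82³) = 757.376/1.7322 = 437.24 MPa
τ_max = K·τ₀ = 1.1128 × 437.24 = 486.57 MPa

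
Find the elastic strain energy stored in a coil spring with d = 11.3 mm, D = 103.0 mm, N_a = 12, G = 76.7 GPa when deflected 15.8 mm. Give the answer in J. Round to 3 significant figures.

k = Gd⁴/(8D³N_a) = (76.7×10³)(11.3⁴)/(8·103.0³·12) = 11.921 N/mm
U = ½kδ² = 0.5 × 11.921 × 15.8² = 1488 N·mm = 1.488 J

1.49 J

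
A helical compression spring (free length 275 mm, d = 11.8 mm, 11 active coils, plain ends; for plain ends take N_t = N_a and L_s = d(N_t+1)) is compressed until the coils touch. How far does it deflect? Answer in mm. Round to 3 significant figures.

133 mm

N_t = 11; L_s = 11.8·12 = 141.6 mm
δ_solid = L₀ − L_s = 275 − 141.6 = 133.4 mm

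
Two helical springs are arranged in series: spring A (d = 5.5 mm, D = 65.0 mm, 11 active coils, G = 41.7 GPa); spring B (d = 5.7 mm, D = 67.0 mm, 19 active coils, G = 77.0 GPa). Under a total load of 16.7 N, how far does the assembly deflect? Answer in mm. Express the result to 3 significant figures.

k_A = Gd⁴/(8D³N_a) = (41.7×10³)(5.5⁴)/(8·65.0³·11) = 1.5789 N/mm
k_B = Gd⁴/(8D³N_a) = (77.0×10³)(5.7⁴)/(8·67.0³·19) = 1.778 N/mm
Series: 1/k_eq = 1/1.5789 + 1/1.778 = 1.1958; k_eq = 0.83627 N/mm
δ = F/k_eq = 16.7/0.83627 = 19.97 mm

20.0 mm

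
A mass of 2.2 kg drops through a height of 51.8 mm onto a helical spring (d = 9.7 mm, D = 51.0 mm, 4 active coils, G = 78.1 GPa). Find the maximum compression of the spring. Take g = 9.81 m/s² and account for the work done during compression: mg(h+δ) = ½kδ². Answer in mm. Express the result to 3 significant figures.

3.84 mm

k = Gd⁴/(8D³N_a) = (78.1×10³)(9.7⁴)/(8·51.0³·4) = 162.88 N/mm
W = mg = 2.2 × 9.81 = 21.582 N
½kδ² − Wδ − Wh = 0 → δ = (W + √(W² + 2kWh))/k
δ = (21.582 + √(465.78 + 364191))/162.88 = (21.582 + 603.87)/162.88 = 3.8399 mm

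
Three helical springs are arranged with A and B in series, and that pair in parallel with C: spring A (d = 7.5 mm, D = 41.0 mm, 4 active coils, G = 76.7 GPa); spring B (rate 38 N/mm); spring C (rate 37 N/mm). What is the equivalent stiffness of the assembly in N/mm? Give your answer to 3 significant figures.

k_A = Gd⁴/(8D³N_a) = (76.7×10³)(7.5⁴)/(8·41.0³·4) = 110.04 N/mm
Springs A,B series: k_AB = 1/(1/110.04+1/38) = 28.246 N/mm; parallel with C: k_eq = 28.246+37 = 65.246 N/mm

65.2 N/mm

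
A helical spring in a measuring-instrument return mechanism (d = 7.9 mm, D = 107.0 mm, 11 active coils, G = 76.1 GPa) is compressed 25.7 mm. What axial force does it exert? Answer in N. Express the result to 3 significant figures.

70.7 N

k = Gd⁴/(8D³N_a) = (76.1×10³)(7.9⁴)/(8·107.0³·11) = 2.7495 N/mm
F = k·δ = 2.7495 × 25.7 = 70.663 N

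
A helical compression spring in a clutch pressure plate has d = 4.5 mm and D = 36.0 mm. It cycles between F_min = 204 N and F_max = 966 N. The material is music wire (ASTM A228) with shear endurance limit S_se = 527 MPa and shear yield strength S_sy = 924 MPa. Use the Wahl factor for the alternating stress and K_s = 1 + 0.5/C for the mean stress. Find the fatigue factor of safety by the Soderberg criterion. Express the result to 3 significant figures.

C = D/d = 36.0/4.5 = 8.0000; K_W = (4C−1)/(4C−4)+0.615/C = 1.1840; K_s = 1+0.5/C = 1.0625
F_a = (F_max−F_min)/2 = 381 N; F_m = (F_max+F_min)/2 = 585 N
τ_a = K_W·8F_aD/(πd³) = 1.1840 × 383.29 = 453.82 MPa
τ_m = K_s·8F_mD/(πd³) = 1.0625 × 588.52 = 625.3 MPa
Soderberg: 1/n_f = τ_a/S_se + τ_m/S_sy = 453.82/527 + 625.3/924 = 0.86115 + 0.67673 = 1.5379
n_f = 1/1.5379 = 0.6502

0.650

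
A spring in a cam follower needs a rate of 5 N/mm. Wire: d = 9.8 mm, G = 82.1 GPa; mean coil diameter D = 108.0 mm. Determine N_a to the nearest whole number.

N_a = Gd⁴/(8D³k) = (82.1×10³ × 9.8⁴)/(8 × 108.0³ × 5)
    = 7.57264e+08 / 5.03885e+07 = 15.03 → 15 coils

15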